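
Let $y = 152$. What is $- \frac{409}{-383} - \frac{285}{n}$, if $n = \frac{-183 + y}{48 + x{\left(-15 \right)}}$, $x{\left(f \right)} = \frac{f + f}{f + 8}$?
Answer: $\frac{40039483}{83111} \approx 481.76$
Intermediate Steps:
$x{\left(f \right)} = \frac{2 f}{8 + f}$
$n = - \frac{217}{366}$ ($n = \frac{-183 + 152}{48 + 2 \left(-15\right) \frac{1}{8 - 15}} = - \frac{31}{48 + 2 \left(-15\right) \frac{1}{-7}} = - \frac{31}{48 + 2 \left(-15\right) \left(- \frac{1}{7}\right)} = - \frac{31}{48 + \frac{30}{7}} = - \frac{31}{\frac{366}{7}} = \left(-31\right) \frac{7}{366} = - \frac{217}{366} \approx -0.5929$)
$- \frac{409}{-383} - \frac{285}{n} = - \frac{409}{-383} - \frac{285}{- \frac{217}{366}} = \left(-409\right) \left(- \frac{1}{383}\right) - - \frac{104310}{217} = \frac{409}{383} + \frac{104310}{217} = \frac{40039483}{83111}$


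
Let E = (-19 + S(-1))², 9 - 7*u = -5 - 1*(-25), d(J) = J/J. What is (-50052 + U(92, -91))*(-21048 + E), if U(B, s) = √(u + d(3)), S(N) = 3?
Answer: 1040681184 - 41584*I*√7/7 ≈ 1.0407e+9 - 15717.0*I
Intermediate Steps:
d(J) = 1
u = -11/7 (u = 9/7 - (-5 - 1*(-25))/7 = 9/7 - (-5 + 25)/7 = 9/7 - ⅐*20 = 9/7 - 20/7 = -11/7 ≈ -1.5714)
U(B, s) = 2*I*√7/7 (U(B, s) = √(-11/7 + 1) = √(-4/7) = 2*I*√7/7)
E = 256 (E = (-19 + 3)² = (-16)² = 256)
(-50052 + U(92, -91))*(-21048 + E) = (-50052 + 2*I*√7/7)*(-21048 + 256) = (-50052 + 2*I*√7/7)*(-20792) = 1040681184 - 41584*I*√7/7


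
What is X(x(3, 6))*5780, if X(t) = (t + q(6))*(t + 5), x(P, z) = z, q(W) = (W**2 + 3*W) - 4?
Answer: 3560480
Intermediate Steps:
q(W) = -4 + W**2 + 3*W
X(t) = (5 + t)*(50 + t) (X(t) = (t + (-4 + 6**2 + 3*6))*(t + 5) = (t + (-4 + 36 + 18))*(5 + t) = (t + 50)*(5 + t) = (50 + t)*(5 + t) = (5 + t)*(50 + t))
X(x(3, 6))*5780 = (250 + 6**2 + 55*6)*5780 = (250 + 36 + 330)*5780 = 616*5780 = 3560480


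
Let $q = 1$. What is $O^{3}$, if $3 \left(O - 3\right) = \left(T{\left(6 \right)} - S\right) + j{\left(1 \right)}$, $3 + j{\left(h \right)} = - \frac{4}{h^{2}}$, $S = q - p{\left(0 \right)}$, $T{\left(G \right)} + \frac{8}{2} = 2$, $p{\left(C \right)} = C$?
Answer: $- \frac{1}{27} \approx -0.037037$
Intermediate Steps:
$T{\left(G \right)} = -2$ ($T{\left(G \right)} = -4 + 2 = -2$)
$S = 1$ ($S = 1 - 0 = 1 + 0 = 1$)
$j{\left(h \right)} = -3 - \frac{4}{h^{2}}$
$O = - \frac{1}{3}$ ($O = 3 + \frac{\left(-2 - 1\right) - \left(3 + 4 \cdot 1^{-2}\right)}{3} = 3 + \frac{\left(-2 - 1\right) - 7}{3} = 3 + \frac{-3 - 7}{3} = 3 + \frac{1}{3} \left(-10\right) = 3 - \frac{10}{3} = - \frac{1}{3} \approx -0.33333$)
$O^{3} = \left(- \frac{1}{3}\right)^{3} = - \frac{1}{27}$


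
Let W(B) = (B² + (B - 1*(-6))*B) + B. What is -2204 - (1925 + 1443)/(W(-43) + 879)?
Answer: -2356918/1069 ≈ -2204.8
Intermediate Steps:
W(B) = B + B² + B*(6 + B) (W(B) = (B² + (B + 6)*B) + B = (B² + (6 + B)*B) + B = (B² + B*(6 + B)) + B = B + B² + B*(6 + B))
-2204 - (1925 + 1443)/(W(-43) + 879) = -2204 - (1925 + 1443)/(-43*(7 + 2*(-43)) + 879) = -2204 - 3368/(-43*(7 - 86) + 879) = -2204 - 3368/(-43*(-79) + 879) = -2204 - 3368/(3397 + 879) = -2204 - 3368/4276 = -2204 - 1*842/1069 = -2204 - 842/1069 = -2356918/1069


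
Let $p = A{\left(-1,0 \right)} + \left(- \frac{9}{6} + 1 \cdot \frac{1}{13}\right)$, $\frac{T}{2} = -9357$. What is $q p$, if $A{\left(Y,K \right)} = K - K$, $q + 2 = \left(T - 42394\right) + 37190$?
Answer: $34040$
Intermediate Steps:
$T = -18714$ ($T = 2 \left(-9357\right) = -18714$)
$q = -23920$ ($q = -2 + \left(\left(-18714 - 42394\right) + 37190\right) = -2 + \left(-61108 + 37190\right) = -2 - 23918 = -23920$)
$A{\left(Y,K \right)} = 0$
$p = - \frac{37}{26}$ ($p = 0 + \left(- \frac{9}{6} + 1 \cdot \frac{1}{13}\right) = 0 + \left(\left(-9\right) \frac{1}{6} + 1 \cdot \frac{1}{13}\right) = 0 + \left(- \frac{3}{2} + \frac{1}{13}\right) = 0 - \frac{37}{26} = - \frac{37}{26} \approx -1.4231$)
$q p = \left(-23920\right) \left(- \frac{37}{26}\right) = 34040$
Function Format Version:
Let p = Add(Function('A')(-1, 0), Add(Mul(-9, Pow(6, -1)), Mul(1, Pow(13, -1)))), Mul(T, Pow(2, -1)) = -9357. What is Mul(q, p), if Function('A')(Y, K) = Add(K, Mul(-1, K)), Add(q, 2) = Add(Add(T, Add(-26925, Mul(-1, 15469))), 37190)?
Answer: 34040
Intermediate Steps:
T = -18714 (T = Mul(2, -9357) = -18714)
q = -23920 (q = Add(-2, Add(Add(-18714, Add(-26925, Mul(-1, 15469))), 37190)) = Add(-2, Add(Add(-18714, Add(-26925, -15469)), 37190)) = Add(-2, Add(Add(-18714, -42394), 37190)) = Add(-2, Add(-61108, 37190)) = Add(-2, -23918) = -23920)
Function('A')(Y, K) = 0
p = Rational(-37, 26) (p = Add(0, Add(Mul(-9, Pow(6, -1)), Mul(1, Pow(13, -1)))) = Add(0, Add(Mul(-9, Rational(1, 6)), Mul(1, Rational(1, 13)))) = Add(0, Add(Rational(-3, 2), Rational(1, 13))) = Add(0, Rational(-37, 26)) = Rational(-37, 26) ≈ -1.4231)
Mul(q, p) = Mul(-23920, Rational(-37, 26)) = 34040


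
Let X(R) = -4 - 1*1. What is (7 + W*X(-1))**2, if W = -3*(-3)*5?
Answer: 47524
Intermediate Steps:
W = 45 (W = 9*5 = 45)
X(R) = -5 (X(R) = -4 - 1 = -5)
(7 + W*X(-1))**2 = (7 + 45*(-5))**2 = (7 - 225)**2 = (-218)**2 = 47524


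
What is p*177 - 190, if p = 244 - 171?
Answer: 12731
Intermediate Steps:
p = 73
p*177 - 190 = 73*177 - 190 = 12921 - 190 = 12731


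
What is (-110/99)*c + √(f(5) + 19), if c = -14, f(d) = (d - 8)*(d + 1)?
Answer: 149/9 ≈ 16.556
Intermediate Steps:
f(d) = (1 + d)*(-8 + d) (f(d) = (-8 + d)*(1 + d) = (1 + d)*(-8 + d))
(-110/99)*c + √(f(5) + 19) = -110/99*(-14) + √((-8 + 5² - 7*5) + 19) = -110*1/99*(-14) + √((-8 + 25 - 35) + 19) = -10/9*(-14) + √(-18 + 19) = 140/9 + √1 = 140/9 + 1 = 149/9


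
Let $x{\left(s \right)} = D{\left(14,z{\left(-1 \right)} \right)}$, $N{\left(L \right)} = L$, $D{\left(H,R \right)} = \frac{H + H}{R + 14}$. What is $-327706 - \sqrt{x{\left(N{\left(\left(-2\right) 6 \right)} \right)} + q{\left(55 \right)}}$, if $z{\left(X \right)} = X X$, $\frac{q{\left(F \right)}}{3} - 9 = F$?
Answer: $-327706 - \frac{2 \sqrt{10905}}{15} \approx -3.2772 \cdot 10^{5}$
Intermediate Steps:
$q{\left(F \right)} = 27 + 3 F$
$z{\left(X \right)} = X^{2}$
$D{\left(H,R \right)} = \frac{2 H}{14 + R}$
$x{\left(s \right)} = \frac{28}{15}$ ($x{\left(s \right)} = 2 \cdot 14 \frac{1}{14 + \left(-1\right)^{2}} = 2 \cdot 14 \frac{1}{14 + 1} = 2 \cdot 14 \cdot \frac{1}{15} = \frac{28}{15}$)
$-327706 - \sqrt{x{\left(N{\left(\left(-2\right) 6 \right)} \right)} + q{\left(55 \right)}} = -327706 - \sqrt{\frac{28}{15} + \left(27 + 3 \cdot 55\right)} = -327706 - \sqrt{\frac{28}{15} + \left(27 + 165\right)} = -327706 - \sqrt{\frac{28}{15} + 192} = -327706 - \sqrt{\frac{2908}{15}} = -327706 - \frac{2 \sqrt{10905}}{15}$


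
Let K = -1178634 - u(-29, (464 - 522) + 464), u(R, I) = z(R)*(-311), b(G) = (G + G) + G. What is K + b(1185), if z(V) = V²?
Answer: -913528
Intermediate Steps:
b(G) = 3*G (b(G) = 2*G + G = 3*G)
u(R, I) = -311*R² (u(R, I) = R²*(-311) = -311*R²)
K = -917083 (K = -1178634 - (-311)*(-29)² = -1178634 - (-311)*841 = -1178634 - 1*(-261551) = -1178634 + 261551 = -917083)
K + b(1185) = -917083 + 3*1185 = -917083 + 3555 = -913528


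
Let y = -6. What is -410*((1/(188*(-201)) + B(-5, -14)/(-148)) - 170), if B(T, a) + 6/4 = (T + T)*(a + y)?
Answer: 98220332465/1398156 ≈ 70250.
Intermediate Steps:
B(T, a) = -3/2 + 2*T*(-6 + a) (B(T, a) = -3/2 + (T + T)*(a - 6) = -3/2 + (2*T)*(-6 + a) = -3/2 + 2*T*(-6 + a))
-410*((1/(188*(-201)) + B(-5, -14)/(-148)) - 170) = -410*((1/(188*(-201)) + (-3/2 - 12*(-5) + 2*(-5)*(-14))/(-148)) - 170) = -410*(((1/188)*(-1/201) + (-3/2 + 60 + 140)*(-1/148)) - 170) = -410*((-1/37788 + (397/2)*(-1/148)) - 170) = -410*((-1/37788 - 397/296) - 170) = -410*(-3750533/2796312 - 170) = -410*(-479123573/2796312) = 98220332465/1398156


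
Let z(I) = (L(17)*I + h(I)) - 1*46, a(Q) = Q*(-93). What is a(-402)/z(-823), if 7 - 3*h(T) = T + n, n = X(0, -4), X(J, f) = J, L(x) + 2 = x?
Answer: -112158/36343 ≈ -3.0861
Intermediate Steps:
L(x) = -2 + x
a(Q) = -93*Q
n = 0
h(T) = 7/3 - T/3 (h(T) = 7/3 - (T + 0)/3 = 7/3 - T/3)
z(I) = -131/3 + 44*I/3 (z(I) = ((-2 + 17)*I + (7/3 - I/3)) - 1*46 = (15*I + (7/3 - I/3)) - 46 = (7/3 + 44*I/3) - 46 = -131/3 + 44*I/3)
a(-402)/z(-823) = (-93*(-402))/(-131/3 + (44/3)*(-823)) = 37386/(-131/3 - 36212/3) = 37386/(-36343/3) = 37386*(-3/36343) = -112158/36343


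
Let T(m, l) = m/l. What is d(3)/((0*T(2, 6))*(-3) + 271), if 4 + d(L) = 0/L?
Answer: -4/271 ≈ -0.014760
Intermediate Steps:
d(L) = -4 (d(L) = -4 + 0/L = -4 + 0 = -4)
d(3)/((0*T(2, 6))*(-3) + 271) = -4/((0*(2/6))*(-3) + 271) = -4/((0*(2*(⅙)))*(-3) + 271) = -4/((0*(⅓))*(-3) + 271) = -4/(0*(-3) + 271) = -4/(0 + 271) = -4/271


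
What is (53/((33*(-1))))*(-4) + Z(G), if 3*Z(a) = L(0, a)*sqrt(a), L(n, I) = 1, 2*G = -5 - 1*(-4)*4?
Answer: 212/33 + sqrt(22)/6 ≈ 7.2060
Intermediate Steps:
G = 11/2 (G = (-5 - 1*(-4)*4)/2 = (-5 + 4*4)/2 = (-5 + 16)/2 = (1/2)*11 = 11/2 ≈ 5.5000)
Z(a) = sqrt(a)/3 (Z(a) = (1*sqrt(a))/3 = sqrt(a)/3)
(53/((33*(-1))))*(-4) + Z(G) = (53/((33*(-1))))*(-4) + sqrt(11/2)/3 = (53/(-33))*(-4) + (sqrt(22)/2)/3 = (53*(-1/33))*(-4) + sqrt(22)/6 = -53/33*(-4) + sqrt(22)/6 = 212/33 + sqrt(22)/6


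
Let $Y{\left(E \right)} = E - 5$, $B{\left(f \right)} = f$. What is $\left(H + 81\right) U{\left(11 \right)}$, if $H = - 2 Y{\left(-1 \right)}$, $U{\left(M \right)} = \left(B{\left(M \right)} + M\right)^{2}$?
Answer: $45012$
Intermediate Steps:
$U{\left(M \right)} = 4 M^{2}$ ($U{\left(M \right)} = \left(M + M\right)^{2} = \left(2 M\right)^{2} = 4 M^{2}$)
$Y{\left(E \right)} = -5 + E$
$H = 12$ ($H = - 2 \left(-5 - 1\right) = \left(-2\right) \left(-6\right) = 12$)
$\left(H + 81\right) U{\left(11 \right)} = \left(12 + 81\right) 4 \cdot 11^{2} = 93 \cdot 4 \cdot 121 = 93 \cdot 484 = 45012$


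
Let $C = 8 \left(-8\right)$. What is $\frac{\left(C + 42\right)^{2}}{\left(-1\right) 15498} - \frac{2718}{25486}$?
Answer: $- \frac{13614697}{98745507} \approx -0.13788$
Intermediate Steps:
$C = -64$
$\frac{\left(C + 42\right)^{2}}{\left(-1\right) 15498} - \frac{2718}{25486} = \frac{\left(-64 + 42\right)^{2}}{\left(-1\right) 15498} - \frac{2718}{25486} = \frac{\left(-22\right)^{2}}{-15498} - \frac{1359}{12743} = 484 \left(- \frac{1}{15498}\right) - \frac{1359}{12743} = - \frac{242}{7749} - \frac{1359}{12743} = - \frac{13614697}{98745507}$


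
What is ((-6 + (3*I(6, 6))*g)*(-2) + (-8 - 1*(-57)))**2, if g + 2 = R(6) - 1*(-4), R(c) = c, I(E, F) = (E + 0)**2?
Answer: 2778889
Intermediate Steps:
I(E, F) = E**2
g = 8 (g = -2 + (6 - 1*(-4)) = -2 + (6 + 4) = -2 + 10 = 8)
((-6 + (3*I(6, 6))*g)*(-2) + (-8 - 1*(-57)))**2 = ((-6 + (3*6**2)*8)*(-2) + (-8 - 1*(-57)))**2 = ((-6 + (3*36)*8)*(-2) + (-8 + 57))**2 = ((-6 + 108*8)*(-2) + 49)**2 = ((-6 + 864)*(-2) + 49)**2 = (858*(-2) + 49)**2 = (-1716 + 49)**2 = (-1667)**2 = 2778889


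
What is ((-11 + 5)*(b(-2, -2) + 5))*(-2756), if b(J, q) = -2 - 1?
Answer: 33072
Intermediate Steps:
b(J, q) = -3
((-11 + 5)*(b(-2, -2) + 5))*(-2756) = ((-11 + 5)*(-3 + 5))*(-2756) = -6*2*(-2756) = -12*(-2756) = 33072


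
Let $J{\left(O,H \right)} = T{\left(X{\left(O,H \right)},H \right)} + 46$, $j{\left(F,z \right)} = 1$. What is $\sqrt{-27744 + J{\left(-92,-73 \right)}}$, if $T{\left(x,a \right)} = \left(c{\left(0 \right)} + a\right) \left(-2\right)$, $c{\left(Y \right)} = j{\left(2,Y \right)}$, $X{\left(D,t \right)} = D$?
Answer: $i \sqrt{27554} \approx 165.99 i$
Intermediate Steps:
$c{\left(Y \right)} = 1$
$T{\left(x,a \right)} = -2 - 2 a$ ($T{\left(x,a \right)} = \left(1 + a\right) \left(-2\right) = -2 - 2 a$)
$J{\left(O,H \right)} = 44 - 2 H$ ($J{\left(O,H \right)} = \left(-2 - 2 H\right) + 46 = 44 - 2 H$)
$\sqrt{-27744 + J{\left(-92,-73 \right)}} = \sqrt{-27744 + \left(44 - -146\right)} = \sqrt{-27744 + \left(44 + 146\right)} = \sqrt{-27744 + 190} = \sqrt{-27554} = i \sqrt{27554}$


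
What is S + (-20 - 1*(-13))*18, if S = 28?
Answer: -98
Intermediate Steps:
S + (-20 - 1*(-13))*18 = 28 + (-20 - 1*(-13))*18 = 28 + (-20 + 13)*18 = 28 - 7*18 = 28 - 126 = -98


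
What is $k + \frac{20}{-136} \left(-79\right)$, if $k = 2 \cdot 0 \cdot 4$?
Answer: $\frac{395}{34} \approx 11.618$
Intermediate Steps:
$k = 0$ ($k = 0 \cdot 4 = 0$)
$k + \frac{20}{-136} \left(-79\right) = 0 + \frac{20}{-136} \left(-79\right) = 0 + 20 \left(- \frac{1}{136}\right) \left(-79\right) = 0 - - \frac{395}{34} = 0 + \frac{395}{34} = \frac{395}{34}$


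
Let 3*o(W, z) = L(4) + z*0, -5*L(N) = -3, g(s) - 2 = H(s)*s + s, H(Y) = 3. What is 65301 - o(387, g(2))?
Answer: 326504/5 ≈ 65301.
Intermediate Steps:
g(s) = 2 + 4*s (g(s) = 2 + (3*s + s) = 2 + 4*s)
L(N) = ⅗ (L(N) = -⅕*(-3) = ⅗)
o(W, z) = ⅕ (o(W, z) = (⅗ + z*0)/3 = (⅗ + 0)/3 = (⅓)*(⅗) = ⅕)
65301 - o(387, g(2)) = 65301 - 1*⅕ = 65301 - ⅕ = 326504/5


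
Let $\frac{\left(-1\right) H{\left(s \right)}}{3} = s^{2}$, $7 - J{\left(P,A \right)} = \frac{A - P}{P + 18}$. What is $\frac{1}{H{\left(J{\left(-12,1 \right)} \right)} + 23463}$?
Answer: $\frac{12}{280715} \approx 4.2748 \cdot 10^{-5}$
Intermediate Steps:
$J{\left(P,A \right)} = 7 - \frac{A - P}{18 + P}$ ($J{\left(P,A \right)} = 7 - \frac{A - P}{P + 18} = 7 - \frac{A - P}{18 + P}$)
$H{\left(s \right)} = - 3 s^{2}$
$\frac{1}{H{\left(J{\left(-12,1 \right)} \right)} + 23463} = \frac{1}{- 3 \left(\frac{126 - 1 + 8 \left(-12\right)}{18 - 12}\right)^{2} + 23463} = \frac{1}{- 3 \left(\frac{126 - 1 - 96}{6}\right)^{2} + 23463} = \frac{1}{- 3 \left(\frac{1}{6} \cdot 29\right)^{2} + 23463} = \frac{1}{- 3 \left(\frac{29}{6}\right)^{2} + 23463} = \frac{1}{\left(-3\right) \frac{841}{36} + 23463} = \frac{1}{- \frac{841}{12} + 23463} = \frac{1}{\frac{280715}{12}} = \frac{12}{280715}$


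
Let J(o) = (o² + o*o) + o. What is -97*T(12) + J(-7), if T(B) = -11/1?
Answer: 1158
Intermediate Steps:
J(o) = o + 2*o² (J(o) = (o² + o²) + o = 2*o² + o = o + 2*o²)
T(B) = -11 (T(B) = -11*1 = -11)
-97*T(12) + J(-7) = -97*(-11) - 7*(1 + 2*(-7)) = 1067 - 7*(1 - 14) = 1067 - 7*(-13) = 1067 + 91 = 1158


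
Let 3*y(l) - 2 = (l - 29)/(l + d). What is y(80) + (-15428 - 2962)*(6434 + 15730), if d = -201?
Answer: -147957333289/363 ≈ -4.0760e+8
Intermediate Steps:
y(l) = 2/3 + (-29 + l)/(3*(-201 + l)) (y(l) = 2/3 + ((l - 29)/(l - 201))/3 = 2/3 + ((-29 + l)/(-201 + l))/3 = 2/3 + (-29 + l)/(3*(-201 + l)))
y(80) + (-15428 - 2962)*(6434 + 15730) = (-431/3 + 80)/(-201 + 80) + (-15428 - 2962)*(6434 + 15730) = -191/3/(-121) - 18390*22164 = -1/121*(-191/3) - 407595960 = 191/363 - 407595960 = -147957333289/363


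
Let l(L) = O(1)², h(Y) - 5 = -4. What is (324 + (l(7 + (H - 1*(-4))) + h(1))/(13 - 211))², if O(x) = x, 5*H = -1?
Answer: 1028805625/9801 ≈ 1.0497e+5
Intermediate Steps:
H = -⅕ (H = (⅕)*(-1) = -⅕ ≈ -0.20000)
h(Y) = 1 (h(Y) = 5 - 4 = 1)
l(L) = 1 (l(L) = 1² = 1)
(324 + (l(7 + (H - 1*(-4))) + h(1))/(13 - 211))² = (324 + (1 + 1)/(13 - 211))² = (324 + 2/(-198))² = (324 + 2*(-1/198))² = (324 - 1/99)² = (32075/99)² = 1028805625/9801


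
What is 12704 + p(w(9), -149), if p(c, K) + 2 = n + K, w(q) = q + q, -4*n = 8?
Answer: 12551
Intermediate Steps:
n = -2 (n = -¼*8 = -2)
w(q) = 2*q
p(c, K) = -4 + K (p(c, K) = -2 + (-2 + K) = -4 + K)
12704 + p(w(9), -149) = 12704 + (-4 - 149) = 12704 - 153 = 12551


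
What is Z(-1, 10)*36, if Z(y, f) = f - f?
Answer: 0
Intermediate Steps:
Z(y, f) = 0
Z(-1, 10)*36 = 0*36 = 0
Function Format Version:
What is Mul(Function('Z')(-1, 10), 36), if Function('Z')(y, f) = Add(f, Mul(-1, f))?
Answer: 0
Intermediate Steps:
Function('Z')(y, f) = 0
Mul(Function('Z')(-1, 10), 36) = Mul(0, 36) = 0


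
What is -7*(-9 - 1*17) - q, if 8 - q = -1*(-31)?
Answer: 205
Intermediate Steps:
q = -23 (q = 8 - (-1)*(-31) = 8 - 1*31 = 8 - 31 = -23)
-7*(-9 - 1*17) - q = -7*(-9 - 1*17) - 1*(-23) = -7*(-9 - 17) + 23 = -7*(-26) + 23 = 182 + 23 = 205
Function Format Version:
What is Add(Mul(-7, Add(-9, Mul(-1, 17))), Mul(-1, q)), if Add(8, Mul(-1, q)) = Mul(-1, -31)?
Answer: 205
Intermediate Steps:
q = -23 (q = Add(8, Mul(-1, Mul(-1, -31))) = Add(8, Mul(-1, 31)) = Add(8, -31) = -23)
Add(Mul(-7, Add(-9, Mul(-1, 17))), Mul(-1, q)) = Add(Mul(-7, Add(-9, Mul(-1, 17))), Mul(-1, -23)) = Add(Mul(-7, Add(-9, -17)), 23) = Add(Mul(-7, -26), 23) = Add(182, 23) = 205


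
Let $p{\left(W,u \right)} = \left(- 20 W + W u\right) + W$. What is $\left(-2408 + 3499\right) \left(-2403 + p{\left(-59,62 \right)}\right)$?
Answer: $-5389540$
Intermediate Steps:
$p{\left(W,u \right)} = - 19 W + W u$
$\left(-2408 + 3499\right) \left(-2403 + p{\left(-59,62 \right)}\right) = \left(-2408 + 3499\right) \left(-2403 - 59 \left(-19 + 62\right)\right) = 1091 \left(-2403 - 2537\right) = 1091 \left(-4940\right) = -5389540$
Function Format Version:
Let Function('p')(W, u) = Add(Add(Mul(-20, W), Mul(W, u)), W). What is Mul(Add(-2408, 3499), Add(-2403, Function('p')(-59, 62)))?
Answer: -5389540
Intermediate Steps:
Function('p')(W, u) = Add(Mul(-19, W), Mul(W, u))
Mul(Add(-2408, 3499), Add(-2403, Function('p')(-59, 62))) = Mul(Add(-2408, 3499), Add(-2403, Mul(-59, Add(-19, 62)))) = Mul(1091, Add(-2403, Mul(-59, 43))) = Mul(1091, Add(-2403, -2537)) = Mul(1091, -4940) = -5389540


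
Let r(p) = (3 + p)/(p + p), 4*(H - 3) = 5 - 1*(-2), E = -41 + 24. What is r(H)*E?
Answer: -527/38 ≈ -13.868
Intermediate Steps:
E = -17
H = 19/4 (H = 3 + (5 - 1*(-2))/4 = 3 + (5 + 2)/4 = 3 + (¼)*7 = 3 + 7/4 = 19/4 ≈ 4.7500)
r(p) = (3 + p)/(2*p) (r(p) = (3 + p)/((2*p)) = (3 + p)*(1/(2*p)) = (3 + p)/(2*p))
r(H)*E = ((3 + 19/4)/(2*(19/4)))*(-17) = ((½)*(4/19)*(31/4))*(-17) = (31/38)*(-17) = -527/38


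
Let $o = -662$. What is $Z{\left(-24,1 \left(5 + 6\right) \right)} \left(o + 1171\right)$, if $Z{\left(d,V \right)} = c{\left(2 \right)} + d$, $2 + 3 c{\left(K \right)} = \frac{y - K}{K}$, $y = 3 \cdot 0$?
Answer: $-12725$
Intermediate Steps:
$y = 0$
$c{\left(K \right)} = -1$ ($c{\left(K \right)} = - \frac{2}{3} + \frac{\left(0 - K\right) \frac{1}{K}}{3} = - \frac{2}{3} + \frac{- K \frac{1}{K}}{3} = - \frac{2}{3} + \frac{1}{3} \left(-1\right) = - \frac{2}{3} - \frac{1}{3} = -1$)
$Z{\left(d,V \right)} = -1 + d$
$Z{\left(-24,1 \left(5 + 6\right) \right)} \left(o + 1171\right) = \left(-1 - 24\right) \left(-662 + 1171\right) = \left(-25\right) 509 = -12725$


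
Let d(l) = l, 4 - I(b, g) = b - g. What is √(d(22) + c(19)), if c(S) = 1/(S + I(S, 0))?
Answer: √89/2 ≈ 4.7170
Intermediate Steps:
I(b, g) = 4 + g - b (I(b, g) = 4 - (b - g) = 4 + (g - b) = 4 + g - b)
c(S) = ¼ (c(S) = 1/(S + (4 + 0 - S)) = 1/(S + (4 - S)) = 1/4 = ¼)
√(d(22) + c(19)) = √(22 + ¼) = √(89/4) = √89/2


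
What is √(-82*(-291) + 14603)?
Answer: 7*√785 ≈ 196.13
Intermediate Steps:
√(-82*(-291) + 14603) = √(23862 + 14603) = √38465 = 7*√785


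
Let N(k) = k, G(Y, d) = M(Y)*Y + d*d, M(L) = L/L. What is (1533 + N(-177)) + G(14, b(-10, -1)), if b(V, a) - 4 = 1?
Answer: 1395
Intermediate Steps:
b(V, a) = 5 (b(V, a) = 4 + 1 = 5)
M(L) = 1
G(Y, d) = Y + d² (G(Y, d) = 1*Y + d*d = Y + d²)
(1533 + N(-177)) + G(14, b(-10, -1)) = (1533 - 177) + (14 + 5²) = 1356 + (14 + 25) = 1356 + 39 = 1395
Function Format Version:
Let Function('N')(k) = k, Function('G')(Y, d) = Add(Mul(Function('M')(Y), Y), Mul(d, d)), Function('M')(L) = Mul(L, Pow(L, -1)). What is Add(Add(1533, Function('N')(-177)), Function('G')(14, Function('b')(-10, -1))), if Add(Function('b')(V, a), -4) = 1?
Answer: 1395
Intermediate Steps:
Function('b')(V, a) = 5 (Function('b')(V, a) = Add(4, 1) = 5)
Function('M')(L) = 1
Function('G')(Y, d) = Add(Y, Pow(d, 2)) (Function('G')(Y, d) = Add(Mul(1, Y), Mul(d, d)) = Add(Y, Pow(d, 2)))
Add(Add(1533, Function('N')(-177)), Function('G')(14, Function('b')(-10, -1))) = Add(Add(1533, -177), Add(14, Pow(5, 2))) = Add(1356, Add(14, 25)) = Add(1356, 39) = 1395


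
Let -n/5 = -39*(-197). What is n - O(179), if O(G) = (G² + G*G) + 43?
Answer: -102540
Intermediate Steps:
n = -38415 (n = -(-195)*(-197) = -5*7683 = -38415)
O(G) = 43 + 2*G² (O(G) = (G² + G²) + 43 = 2*G² + 43 = 43 + 2*G²)
n - O(179) = -38415 - (43 + 2*179²) = -38415 - (43 + 2*32041) = -38415 - (43 + 64082) = -38415 - 1*64125 = -38415 - 64125 = -102540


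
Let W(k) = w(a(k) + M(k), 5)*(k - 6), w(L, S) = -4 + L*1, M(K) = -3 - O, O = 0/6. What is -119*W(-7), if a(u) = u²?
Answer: 64974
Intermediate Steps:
O = 0 (O = 0*(⅙) = 0)
M(K) = -3 (M(K) = -3 - 1*0 = -3 + 0 = -3)
w(L, S) = -4 + L
W(k) = (-7 + k²)*(-6 + k) (W(k) = (-4 + (k² - 3))*(k - 6) = (-4 + (-3 + k²))*(-6 + k) = (-7 + k²)*(-6 + k))
-119*W(-7) = -119*(-7 + (-7)²)*(-6 - 7) = -119*(-7 + 49)*(-13) = -4998*(-13) = -119*(-546) = 64974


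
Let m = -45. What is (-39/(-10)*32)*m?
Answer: -5616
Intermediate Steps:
(-39/(-10)*32)*m = (-39/(-10)*32)*(-45) = (-39*(-⅒)*32)*(-45) = ((39/10)*32)*(-45) = (624/5)*(-45) = -5616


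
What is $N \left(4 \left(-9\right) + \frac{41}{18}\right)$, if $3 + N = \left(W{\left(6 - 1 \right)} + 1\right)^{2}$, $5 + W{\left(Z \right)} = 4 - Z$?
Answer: $- \frac{6677}{9} \approx -741.89$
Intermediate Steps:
$W{\left(Z \right)} = -1 - Z$ ($W{\left(Z \right)} = -5 - \left(-4 + Z\right) = -1 - Z$)
$N = 22$ ($N = -3 + \left(\left(-1 - \left(6 - 1\right)\right) + 1\right)^{2} = -3 + \left(\left(-1 - 5\right) + 1\right)^{2} = -3 + \left(-6 + 1\right)^{2} = -3 + \left(-5\right)^{2} = -3 + 25 = 22$)
$N \left(4 \left(-9\right) + \frac{41}{18}\right) = 22 \left(4 \left(-9\right) + \frac{41}{18}\right) = 22 \left(-36 + 41 \cdot \frac{1}{18}\right) = 22 \left(-36 + \frac{41}{18}\right) = 22 \left(- \frac{607}{18}\right) = - \frac{6677}{9}$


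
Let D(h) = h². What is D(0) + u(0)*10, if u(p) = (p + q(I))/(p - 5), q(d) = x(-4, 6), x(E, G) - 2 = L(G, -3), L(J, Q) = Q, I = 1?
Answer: 2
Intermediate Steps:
x(E, G) = -1 (x(E, G) = 2 - 3 = -1)
q(d) = -1
u(p) = (-1 + p)/(-5 + p) (u(p) = (p - 1)/(p - 5) = (-1 + p)/(-5 + p))
D(0) + u(0)*10 = 0² + ((-1 + 0)/(-5 + 0))*10 = 0 + (-1/(-5))*10 = 0 - ⅕*(-1)*10 = 0 + (⅕)*10 = 0 + 2 = 2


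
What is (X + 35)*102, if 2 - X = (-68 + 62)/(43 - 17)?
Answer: 49368/13 ≈ 3797.5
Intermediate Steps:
X = 29/13 (X = 2 - (-68 + 62)/(43 - 17) = 2 - (-6)/26 = 2 - 1*(-3/13) = 2 + 3/13 = 29/13 ≈ 2.2308)
(X + 35)*102 = (29/13 + 35)*102 = (484/13)*102 = 49368/13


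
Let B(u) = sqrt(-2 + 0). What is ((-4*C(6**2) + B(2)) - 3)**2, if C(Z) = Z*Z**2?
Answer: (186627 - I*sqrt(2))**2 ≈ 3.483e+10 - 5.0e+5*I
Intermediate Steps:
B(u) = I*sqrt(2) (B(u) = sqrt(-2) = I*sqrt(2))
C(Z) = Z**3
((-4*C(6**2) + B(2)) - 3)**2 = ((-4*(6**2)**3 + I*sqrt(2)) - 3)**2 = ((-4*36**3 + I*sqrt(2)) - 3)**2 = ((-4*46656 + I*sqrt(2)) - 3)**2 = ((-186624 + I*sqrt(2)) - 3)**2 = (-186627 + I*sqrt(2))**2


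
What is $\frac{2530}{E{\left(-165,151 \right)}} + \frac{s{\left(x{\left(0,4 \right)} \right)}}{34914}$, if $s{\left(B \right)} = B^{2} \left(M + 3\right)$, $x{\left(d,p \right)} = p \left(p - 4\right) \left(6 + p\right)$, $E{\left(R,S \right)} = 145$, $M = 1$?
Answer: $\frac{506}{29} \approx 17.448$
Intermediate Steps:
$x{\left(d,p \right)} = p \left(-4 + p\right) \left(6 + p\right)$
$s{\left(B \right)} = 4 B^{2}$ ($s{\left(B \right)} = B^{2} \left(1 + 3\right) = B^{2} \cdot 4 = 4 B^{2}$)
$\frac{2530}{E{\left(-165,151 \right)}} + \frac{s{\left(x{\left(0,4 \right)} \right)}}{34914} = \frac{2530}{145} + \frac{4 \left(4 \left(-24 + 4^{2} + 2 \cdot 4\right)\right)^{2}}{34914} = 2530 \cdot \frac{1}{145} + 4 \left(4 \left(-24 + 16 + 8\right)\right)^{2} \cdot \frac{1}{34914} = \frac{506}{29} + 4 \left(4 \cdot 0\right)^{2} \cdot \frac{1}{34914} = \frac{506}{29} + 4 \cdot 0^{2} \cdot \frac{1}{34914} = \frac{506}{29} + 4 \cdot 0 \cdot \frac{1}{34914} = \frac{506}{29} + 0 \cdot \frac{1}{34914} = \frac{506}{29} + 0 = \frac{506}{29}$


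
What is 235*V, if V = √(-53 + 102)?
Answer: 1645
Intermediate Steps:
V = 7 (V = √49 = 7)
235*V = 235*7 = 1645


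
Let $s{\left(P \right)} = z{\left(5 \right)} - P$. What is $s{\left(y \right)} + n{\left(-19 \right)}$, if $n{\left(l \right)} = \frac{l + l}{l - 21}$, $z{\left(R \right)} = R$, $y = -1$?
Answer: $\frac{139}{20} \approx 6.95$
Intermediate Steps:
$s{\left(P \right)} = 5 - P$
$n{\left(l \right)} = \frac{2 l}{-21 + l}$
$s{\left(y \right)} + n{\left(-19 \right)} = \left(5 - -1\right) + 2 \left(-19\right) \frac{1}{-21 - 19} = \left(5 + 1\right) + 2 \left(-19\right) \frac{1}{-40} = 6 + 2 \left(-19\right) \left(- \frac{1}{40}\right) = 6 + \frac{19}{20} = \frac{139}{20}$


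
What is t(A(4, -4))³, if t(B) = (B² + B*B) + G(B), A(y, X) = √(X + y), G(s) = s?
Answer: 0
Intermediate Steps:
t(B) = B + 2*B² (t(B) = (B² + B*B) + B = (B² + B²) + B = 2*B² + B = B + 2*B²)
t(A(4, -4))³ = (√(-4 + 4)*(1 + 2*√(-4 + 4)))³ = (√0*(1 + 2*√0))³ = (0*(1 + 2*0))³ = (0*(1 + 0))³ = (0*1)³ = 0³ = 0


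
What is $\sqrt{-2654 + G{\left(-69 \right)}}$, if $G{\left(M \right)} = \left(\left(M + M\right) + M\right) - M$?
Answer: $2 i \sqrt{698} \approx 52.839 i$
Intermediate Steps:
$G{\left(M \right)} = 2 M$ ($G{\left(M \right)} = \left(2 M + M\right) - M = 3 M - M = 2 M$)
$\sqrt{-2654 + G{\left(-69 \right)}} = \sqrt{-2654 + 2 \left(-69\right)} = \sqrt{-2654 - 138} = \sqrt{-2792} = 2 i \sqrt{698}$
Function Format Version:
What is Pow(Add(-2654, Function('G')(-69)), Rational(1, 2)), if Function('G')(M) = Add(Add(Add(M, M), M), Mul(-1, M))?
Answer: Mul(2, I, Pow(698, Rational(1, 2))) ≈ Mul(52.839, I)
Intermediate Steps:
Function('G')(M) = Mul(2, M) (Function('G')(M) = Add(Add(Mul(2, M), M), Mul(-1, M)) = Add(Mul(3, M), Mul(-1, M)) = Mul(2, M))
Pow(Add(-2654, Function('G')(-69)), Rational(1, 2)) = Pow(Add(-2654, Mul(2, -69)), Rational(1, 2)) = Pow(Add(-2654, -138), Rational(1, 2)) = Pow(-2792, Rational(1, 2)) = Mul(2, I, Pow(698, Rational(1, 2)))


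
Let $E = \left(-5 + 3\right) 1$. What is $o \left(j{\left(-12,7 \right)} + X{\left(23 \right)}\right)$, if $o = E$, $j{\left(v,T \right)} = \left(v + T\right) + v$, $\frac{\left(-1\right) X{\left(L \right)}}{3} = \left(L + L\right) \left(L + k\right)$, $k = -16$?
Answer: $1966$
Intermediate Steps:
$X{\left(L \right)} = - 6 L \left(-16 + L\right)$ ($X{\left(L \right)} = - 3 \left(L + L\right) \left(L - 16\right) = - 3 \cdot 2 L \left(-16 + L\right) = - 6 L \left(-16 + L\right)$)
$E = -2$ ($E = \left(-2\right) 1 = -2$)
$j{\left(v,T \right)} = T + 2 v$ ($j{\left(v,T \right)} = \left(T + v\right) + v = T + 2 v$)
$o = -2$
$o \left(j{\left(-12,7 \right)} + X{\left(23 \right)}\right) = - 2 \left(\left(7 + 2 \left(-12\right)\right) + 6 \cdot 23 \left(16 - 23\right)\right) = - 2 \left(\left(7 - 24\right) + 6 \cdot 23 \left(16 - 23\right)\right) = - 2 \left(-17 + 6 \cdot 23 \left(-7\right)\right) = - 2 \left(-17 - 966\right) = \left(-2\right) \left(-983\right) = 1966$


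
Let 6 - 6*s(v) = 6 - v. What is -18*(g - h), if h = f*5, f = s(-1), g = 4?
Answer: -87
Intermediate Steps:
s(v) = v/6 (s(v) = 1 - (6 - v)/6 = 1 + (-1 + v/6) = v/6)
f = -⅙ (f = (⅙)*(-1) = -⅙ ≈ -0.16667)
h = -⅚ (h = -⅙*5 = -⅚ ≈ -0.83333)
-18*(g - h) = -18*(4 - 1*(-⅚)) = -18*(4 + ⅚) = -18*29/6 = -87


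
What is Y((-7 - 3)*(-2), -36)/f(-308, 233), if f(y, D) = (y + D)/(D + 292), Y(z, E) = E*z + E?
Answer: 5292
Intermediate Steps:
Y(z, E) = E + E*z
f(y, D) = (D + y)/(292 + D)
Y((-7 - 3)*(-2), -36)/f(-308, 233) = (-36*(1 + (-7 - 3)*(-2)))/(((233 - 308)/(292 + 233))) = (-36*(1 - 10*(-2)))/((-75/525)) = (-36*(1 + 20))/(((1/525)*(-75))) = (-36*21)/(-⅐) = -756*(-7) = 5292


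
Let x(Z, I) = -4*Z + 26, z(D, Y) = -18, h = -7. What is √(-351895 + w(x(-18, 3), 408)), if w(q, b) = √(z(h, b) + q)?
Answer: √(-351895 + 4*√5) ≈ 593.2*I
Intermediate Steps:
x(Z, I) = 26 - 4*Z
w(q, b) = √(-18 + q)
√(-351895 + w(x(-18, 3), 408)) = √(-351895 + √(-18 + (26 - 4*(-18)))) = √(-351895 + √(-18 + (26 + 72))) = √(-351895 + √(-18 + 98)) = √(-351895 + √80) = √(-351895 + 4*√5)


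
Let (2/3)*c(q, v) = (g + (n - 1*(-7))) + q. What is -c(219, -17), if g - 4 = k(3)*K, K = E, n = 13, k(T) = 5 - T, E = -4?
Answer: -705/2 ≈ -352.50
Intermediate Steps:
K = -4
g = -4 (g = 4 + (5 - 1*3)*(-4) = 4 + (5 - 3)*(-4) = 4 + 2*(-4) = 4 - 8 = -4)
c(q, v) = 24 + 3*q/2 (c(q, v) = 3*((-4 + (13 - 1*(-7))) + q)/2 = 3*((-4 + (13 + 7)) + q)/2 = 3*((-4 + 20) + q)/2 = 3*(16 + q)/2 = 24 + 3*q/2)
-c(219, -17) = -(24 + (3/2)*219) = -(24 + 657/2) = -1*705/2 = -705/2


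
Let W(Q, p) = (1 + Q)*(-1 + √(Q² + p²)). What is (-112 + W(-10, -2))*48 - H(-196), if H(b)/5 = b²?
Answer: -197024 - 864*√26 ≈ -2.0143e+5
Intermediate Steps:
H(b) = 5*b²
(-112 + W(-10, -2))*48 - H(-196) = (-112 + (-1 + √((-10)² + (-2)²) - 1*(-10) - 10*√((-10)² + (-2)²)))*48 - 5*(-196)² = (-112 + (-1 + √(100 + 4) + 10 - 10*√(100 + 4)))*48 - 5*38416 = (-112 + (-1 + √104 + 10 - 20*√26))*48 - 1*192080 = (-112 + (-1 + 2*√26 + 10 - 20*√26))*48 - 192080 = (-112 + (9 - 18*√26))*48 - 192080 = (-103 - 18*√26)*48 - 192080 = (-4944 - 864*√26) - 192080 = -197024 - 864*√26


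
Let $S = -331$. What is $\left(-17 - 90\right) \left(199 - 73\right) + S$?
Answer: $-13813$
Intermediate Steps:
$\left(-17 - 90\right) \left(199 - 73\right) + S = \left(-17 - 90\right) \left(199 - 73\right) - 331 = \left(-107\right) 126 - 331 = -13482 - 331 = -13813$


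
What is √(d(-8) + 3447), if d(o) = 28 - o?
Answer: 9*√43 ≈ 59.017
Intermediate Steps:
√(d(-8) + 3447) = √((28 - 1*(-8)) + 3447) = √((28 + 8) + 3447) = √(36 + 3447) = √3483 = 9*√43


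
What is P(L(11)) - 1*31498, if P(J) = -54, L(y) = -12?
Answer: -31552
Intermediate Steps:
P(L(11)) - 1*31498 = -54 - 1*31498 = -54 - 31498 = -31552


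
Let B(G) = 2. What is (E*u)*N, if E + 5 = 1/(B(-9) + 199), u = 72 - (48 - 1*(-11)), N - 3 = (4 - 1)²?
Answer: -52208/67 ≈ -779.22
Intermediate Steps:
N = 12 (N = 3 + (4 - 1)² = 3 + 3² = 3 + 9 = 12)
u = 13 (u = 72 - (48 + 11) = 72 - 1*59 = 72 - 59 = 13)
E = -1004/201 (E = -5 + 1/(2 + 199) = -5 + 1/201 = -1004/201 ≈ -4.9950)
(E*u)*N = -1004/201*13*12 = -13052/201*12 = -52208/67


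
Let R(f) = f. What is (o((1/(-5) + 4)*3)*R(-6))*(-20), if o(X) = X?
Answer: 1368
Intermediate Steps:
(o((1/(-5) + 4)*3)*R(-6))*(-20) = (((1/(-5) + 4)*3)*(-6))*(-20) = (((-⅕ + 4)*3)*(-6))*(-20) = (((19/5)*3)*(-6))*(-20) = ((57/5)*(-6))*(-20) = -342/5*(-20) = 1368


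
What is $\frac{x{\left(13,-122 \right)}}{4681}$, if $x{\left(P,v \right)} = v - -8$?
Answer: $- \frac{114}{4681} \approx -0.024354$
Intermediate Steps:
$x{\left(P,v \right)} = 8 + v$ ($x{\left(P,v \right)} = v + 8 = 8 + v$)
$\frac{x{\left(13,-122 \right)}}{4681} = \frac{8 - 122}{4681} = \left(-114\right) \frac{1}{4681} = - \frac{114}{4681}$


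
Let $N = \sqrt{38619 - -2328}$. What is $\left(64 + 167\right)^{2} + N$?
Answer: $53361 + \sqrt{40947} \approx 53563.0$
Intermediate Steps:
$N = \sqrt{40947}$ ($N = \sqrt{38619 + 2328} = \sqrt{40947} \approx 202.35$)
$\left(64 + 167\right)^{2} + N = \left(64 + 167\right)^{2} + \sqrt{40947} = 231^{2} + \sqrt{40947} = 53361 + \sqrt{40947}$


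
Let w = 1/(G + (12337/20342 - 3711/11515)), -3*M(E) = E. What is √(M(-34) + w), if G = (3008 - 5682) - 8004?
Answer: 4*√813865088353879910251542/1071912077463 ≈ 3.3665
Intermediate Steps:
M(E) = -E/3
G = -10678 (G = -2674 - 8004 = -10678)
w = -33462590/357304025821 (w = 1/(-10678 + (12337/20342 - 3711/11515)) = 1/(-10678 + 9510199/33462590) = 1/(-357304025821/33462590) = -33462590/357304025821 ≈ -9.3653e-5)
√(M(-34) + w) = √(-⅓*(-34) - 33462590/357304025821) = √(34/3 - 33462590/357304025821) = √(12148236490144/1071912077463) = 4*√813865088353879910251542/1071912077463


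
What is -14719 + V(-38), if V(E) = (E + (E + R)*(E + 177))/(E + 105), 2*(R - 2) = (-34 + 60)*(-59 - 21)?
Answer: -1135775/67 ≈ -16952.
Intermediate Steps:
R = -1038 (R = 2 + ((-34 + 60)*(-59 - 21))/2 = 2 + (26*(-80))/2 = 2 + (1/2)*(-2080) = 2 - 1040 = -1038)
V(E) = (E + (-1038 + E)*(177 + E))/(105 + E) (V(E) = (E + (E - 1038)*(E + 177))/(E + 105) = (E + (-1038 + E)*(177 + E))/(105 + E))
-14719 + V(-38) = -14719 + (-183726 + (-38)**2 - 860*(-38))/(105 - 38) = -14719 + (-183726 + 1444 + 32680)/67 = -14719 + (1/67)*(-149602) = -14719 - 149602/67 = -1135775/67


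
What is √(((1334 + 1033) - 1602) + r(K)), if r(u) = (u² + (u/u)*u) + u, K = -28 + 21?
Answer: 20*√2 ≈ 28.284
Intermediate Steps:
K = -7
r(u) = u² + 2*u (r(u) = (u² + 1*u) + u = (u² + u) + u = (u + u²) + u = u² + 2*u)
√(((1334 + 1033) - 1602) + r(K)) = √(((1334 + 1033) - 1602) - 7*(2 - 7)) = √((2367 - 1602) - 7*(-5)) = √(765 + 35) = √800 = 20*√2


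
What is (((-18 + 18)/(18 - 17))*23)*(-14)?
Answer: 0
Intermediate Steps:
(((-18 + 18)/(18 - 17))*23)*(-14) = ((0/1)*23)*(-14) = ((0*1)*23)*(-14) = (0*23)*(-14) = 0*(-14) = 0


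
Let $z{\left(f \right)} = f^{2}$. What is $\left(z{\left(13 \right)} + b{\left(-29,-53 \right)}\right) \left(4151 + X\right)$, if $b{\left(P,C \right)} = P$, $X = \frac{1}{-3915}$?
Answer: $\frac{455032592}{783} \approx 5.8114 \cdot 10^{5}$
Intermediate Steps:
$X = - \frac{1}{3915} \approx -0.00025543$
$\left(z{\left(13 \right)} + b{\left(-29,-53 \right)}\right) \left(4151 + X\right) = \left(13^{2} - 29\right) \left(4151 - \frac{1}{3915}\right) = \left(169 - 29\right) \frac{16251164}{3915} = 140 \cdot \frac{16251164}{3915} = \frac{455032592}{783}$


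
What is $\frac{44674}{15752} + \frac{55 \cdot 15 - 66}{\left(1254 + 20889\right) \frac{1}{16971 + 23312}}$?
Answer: $\frac{664743001}{480436} \approx 1383.6$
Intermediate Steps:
$\frac{44674}{15752} + \frac{55 \cdot 15 - 66}{\left(1254 + 20889\right) \frac{1}{16971 + 23312}} = 44674 \cdot \frac{1}{15752} + \frac{825 - 66}{22143 \cdot \frac{1}{40283}} = \frac{22337}{7876} + \frac{759}{22143 \cdot \frac{1}{40283}} = \frac{22337}{7876} + \frac{759}{\frac{22143}{40283}} = \frac{22337}{7876} + 759 \cdot \frac{40283}{22143} = \frac{22337}{7876} + \frac{926509}{671} = \frac{664743001}{480436}$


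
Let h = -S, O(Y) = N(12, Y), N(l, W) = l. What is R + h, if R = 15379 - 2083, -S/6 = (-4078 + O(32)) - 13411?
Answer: -91566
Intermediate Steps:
O(Y) = 12
S = 104862 (S = -6*((-4078 + 12) - 13411) = -6*(-4066 - 13411) = -6*(-17477) = 104862)
h = -104862 (h = -1*104862 = -104862)
R = 13296
R + h = 13296 - 104862 = -91566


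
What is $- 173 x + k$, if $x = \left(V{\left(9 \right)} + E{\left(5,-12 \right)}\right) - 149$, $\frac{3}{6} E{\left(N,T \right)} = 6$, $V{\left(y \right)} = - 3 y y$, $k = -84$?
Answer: $65656$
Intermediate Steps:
$V{\left(y \right)} = - 3 y^{2}$
$E{\left(N,T \right)} = 12$ ($E{\left(N,T \right)} = 2 \cdot 6 = 12$)
$x = -380$ ($x = \left(- 3 \cdot 9^{2} + 12\right) - 149 = \left(\left(-3\right) 81 + 12\right) - 149 = \left(-243 + 12\right) - 149 = -231 - 149 = -380$)
$- 173 x + k = \left(-173\right) \left(-380\right) - 84 = 65740 - 84 = 65656$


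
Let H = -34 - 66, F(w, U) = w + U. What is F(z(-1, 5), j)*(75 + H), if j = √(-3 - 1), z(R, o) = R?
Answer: 25 - 50*I ≈ 25.0 - 50.0*I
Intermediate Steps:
j = 2*I (j = √(-4) = 2*I ≈ 2.0*I)
F(w, U) = U + w
H = -100
F(z(-1, 5), j)*(75 + H) = (2*I - 1)*(75 - 100) = (-1 + 2*I)*(-25) = 25 - 50*I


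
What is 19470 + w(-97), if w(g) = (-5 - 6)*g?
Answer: 20537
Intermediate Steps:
w(g) = -11*g
19470 + w(-97) = 19470 - 11*(-97) = 19470 + 1067 = 20537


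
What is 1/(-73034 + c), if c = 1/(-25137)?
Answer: -25137/1835855659 ≈ -1.3692e-5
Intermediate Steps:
c = -1/25137 ≈ -3.9782e-5
1/(-73034 + c) = 1/(-73034 - 1/25137) = 1/(-1835855659/25137) = -25137/1835855659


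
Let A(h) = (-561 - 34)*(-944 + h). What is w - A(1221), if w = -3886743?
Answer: -3721928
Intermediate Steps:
A(h) = 561680 - 595*h (A(h) = -595*(-944 + h) = 561680 - 595*h)
w - A(1221) = -3886743 - (561680 - 595*1221) = -3886743 - (561680 - 726495) = -3886743 - 1*(-164815) = -3886743 + 164815 = -3721928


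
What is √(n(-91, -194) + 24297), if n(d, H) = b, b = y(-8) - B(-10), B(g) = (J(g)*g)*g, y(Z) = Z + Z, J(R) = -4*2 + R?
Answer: √26081 ≈ 161.50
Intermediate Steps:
J(R) = -8 + R
y(Z) = 2*Z
B(g) = g²*(-8 + g) (B(g) = ((-8 + g)*g)*g = (g*(-8 + g))*g = g²*(-8 + g))
b = 1784 (b = 2*(-8) - (-10)²*(-8 - 10) = -16 - 100*(-18) = -16 - 1*(-1800) = -16 + 1800 = 1784)
n(d, H) = 1784
√(n(-91, -194) + 24297) = √(1784 + 24297) = √26081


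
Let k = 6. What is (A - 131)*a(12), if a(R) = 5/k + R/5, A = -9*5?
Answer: -8536/15 ≈ -569.07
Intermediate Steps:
A = -45
a(R) = 5/6 + R/5
(A - 131)*a(12) = (-45 - 131)*(5/6 + (1/5)*12) = -176*(5/6 + 12/5) = -176*97/30 = -8536/15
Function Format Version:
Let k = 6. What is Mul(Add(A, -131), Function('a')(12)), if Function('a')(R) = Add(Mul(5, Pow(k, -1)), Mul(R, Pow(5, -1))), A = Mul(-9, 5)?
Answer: Rational(-8536, 15) ≈ -569.07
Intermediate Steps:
A = -45
Function('a')(R) = Add(Rational(5, 6), Mul(Rational(1, 5), R)) (Function('a')(R) = Add(Mul(5, Pow(6, -1)), Mul(R, Pow(5, -1))) = Add(Mul(5, Rational(1, 6)), Mul(R, Rational(1, 5))) = Add(Rational(5, 6), Mul(Rational(1, 5), R)))
Mul(Add(A, -131), Function('a')(12)) = Mul(Add(-45, -131), Add(Rational(5, 6), Mul(Rational(1, 5), 12))) = Mul(-176, Add(Rational(5, 6), Rational(12, 5))) = Mul(-176, Rational(97, 30)) = Rational(-8536, 15)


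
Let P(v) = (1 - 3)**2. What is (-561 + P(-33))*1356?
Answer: -755292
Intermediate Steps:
P(v) = 4 (P(v) = (-2)**2 = 4)
(-561 + P(-33))*1356 = (-561 + 4)*1356 = -557*1356 = -755292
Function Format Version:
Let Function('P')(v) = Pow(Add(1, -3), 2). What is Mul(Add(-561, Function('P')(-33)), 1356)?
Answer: -755292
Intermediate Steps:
Function('P')(v) = 4 (Function('P')(v) = Pow(-2, 2) = 4)
Mul(Add(-561, Function('P')(-33)), 1356) = Mul(Add(-561, 4), 1356) = Mul(-557, 1356) = -755292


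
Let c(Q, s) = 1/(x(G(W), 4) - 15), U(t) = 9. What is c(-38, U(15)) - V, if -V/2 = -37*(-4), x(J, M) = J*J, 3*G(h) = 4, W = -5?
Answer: 35215/119 ≈ 295.92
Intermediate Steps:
G(h) = 4/3 (G(h) = (⅓)*4 = 4/3)
x(J, M) = J²
c(Q, s) = -9/119 (c(Q, s) = 1/((4/3)² - 15) = 1/(16/9 - 15) = 1/(-119/9) = -9/119)
V = -296 (V = -(-74)*(-4) = -2*148 = -296)
c(-38, U(15)) - V = -9/119 - 1*(-296) = -9/119 + 296 = 35215/119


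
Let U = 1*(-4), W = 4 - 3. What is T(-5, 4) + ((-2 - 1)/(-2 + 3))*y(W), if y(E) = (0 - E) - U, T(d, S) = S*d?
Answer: -29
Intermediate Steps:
W = 1
U = -4
y(E) = 4 - E (y(E) = (0 - E) - 1*(-4) = -E + 4 = 4 - E)
T(-5, 4) + ((-2 - 1)/(-2 + 3))*y(W) = 4*(-5) + ((-2 - 1)/(-2 + 3))*(4 - 1*1) = -20 + (-3/1)*(4 - 1) = -20 - 3*1*3 = -20 - 3*3 = -20 - 9 = -29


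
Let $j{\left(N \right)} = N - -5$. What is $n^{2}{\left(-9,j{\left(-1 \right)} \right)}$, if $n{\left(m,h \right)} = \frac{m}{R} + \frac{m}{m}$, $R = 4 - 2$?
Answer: $\frac{49}{4} \approx 12.25$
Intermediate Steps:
$R = 2$
$j{\left(N \right)} = 5 + N$ ($j{\left(N \right)} = N + 5 = 5 + N$)
$n{\left(m,h \right)} = 1 + \frac{m}{2}$ ($n{\left(m,h \right)} = \frac{m}{2} + \frac{m}{m} = m \frac{1}{2} + 1 = \frac{m}{2} + 1 = 1 + \frac{m}{2}$)
$n^{2}{\left(-9,j{\left(-1 \right)} \right)} = \left(1 + \frac{1}{2} \left(-9\right)\right)^{2} = \left(1 - \frac{9}{2}\right)^{2} = \left(- \frac{7}{2}\right)^{2} = \frac{49}{4}$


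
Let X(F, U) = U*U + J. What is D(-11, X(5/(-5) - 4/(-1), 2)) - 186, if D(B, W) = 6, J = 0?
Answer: -180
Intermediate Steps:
X(F, U) = U**2 (X(F, U) = U*U + 0 = U**2 + 0 = U**2)
D(-11, X(5/(-5) - 4/(-1), 2)) - 186 = 6 - 186 = -180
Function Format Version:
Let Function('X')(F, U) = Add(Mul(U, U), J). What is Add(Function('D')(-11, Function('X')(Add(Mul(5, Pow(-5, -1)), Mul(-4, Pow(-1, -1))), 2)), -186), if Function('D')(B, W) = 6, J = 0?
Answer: -180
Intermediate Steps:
Function('X')(F, U) = Pow(U, 2) (Function('X')(F, U) = Add(Mul(U, U), 0) = Add(Pow(U, 2), 0) = Pow(U, 2))
Add(Function('D')(-11, Function('X')(Add(Mul(5, Pow(-5, -1)), Mul(-4, Pow(-1, -1))), 2)), -186) = Add(6, -186) = -180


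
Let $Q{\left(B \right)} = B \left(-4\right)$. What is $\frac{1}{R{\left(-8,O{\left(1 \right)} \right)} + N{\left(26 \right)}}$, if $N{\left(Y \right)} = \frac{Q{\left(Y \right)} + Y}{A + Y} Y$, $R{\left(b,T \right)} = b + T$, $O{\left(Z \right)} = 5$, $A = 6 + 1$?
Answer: $- \frac{11}{709} \approx -0.015515$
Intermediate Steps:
$A = 7$
$Q{\left(B \right)} = - 4 B$
$R{\left(b,T \right)} = T + b$
$N{\left(Y \right)} = - \frac{3 Y^{2}}{7 + Y}$ ($N{\left(Y \right)} = \frac{- 4 Y + Y}{7 + Y} Y = \frac{\left(-3\right) Y}{7 + Y} Y = - \frac{3 Y}{7 + Y} Y = - \frac{3 Y^{2}}{7 + Y}$)
$\frac{1}{R{\left(-8,O{\left(1 \right)} \right)} + N{\left(26 \right)}} = \frac{1}{\left(5 - 8\right) - \frac{3 \cdot 26^{2}}{7 + 26}} = \frac{1}{-3 - \frac{2028}{33}} = \frac{1}{-3 - 2028 \cdot \frac{1}{33}} = \frac{1}{-3 - \frac{676}{11}} = \frac{1}{- \frac{709}{11}} = - \frac{11}{709}$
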